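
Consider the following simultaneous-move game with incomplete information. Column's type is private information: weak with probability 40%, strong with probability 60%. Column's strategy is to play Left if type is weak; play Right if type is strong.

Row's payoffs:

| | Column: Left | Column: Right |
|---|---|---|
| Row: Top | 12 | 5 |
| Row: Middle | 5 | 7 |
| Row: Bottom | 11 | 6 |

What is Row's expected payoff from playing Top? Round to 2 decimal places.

Take the expectation over Column's type, weighting each type's action by its prior probability.
E[Top] = 0.4·12 + 0.6·5 = 4.8 + 3 = 7.8

7.80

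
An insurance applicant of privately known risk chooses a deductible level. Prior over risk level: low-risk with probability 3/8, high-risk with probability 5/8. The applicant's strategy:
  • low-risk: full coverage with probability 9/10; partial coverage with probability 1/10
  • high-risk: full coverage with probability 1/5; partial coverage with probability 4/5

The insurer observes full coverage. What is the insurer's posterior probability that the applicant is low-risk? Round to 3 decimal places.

0.730

Apply Bayes' rule using the sender's strategy as the likelihood.
P(full coverage) = (3/8)·(9/10) + (5/8)·(1/5) = 37/80
P(low-risk | full coverage) = ((3/8)·(9/10)) / (37/80) = (27/80) / (37/80) = 27/37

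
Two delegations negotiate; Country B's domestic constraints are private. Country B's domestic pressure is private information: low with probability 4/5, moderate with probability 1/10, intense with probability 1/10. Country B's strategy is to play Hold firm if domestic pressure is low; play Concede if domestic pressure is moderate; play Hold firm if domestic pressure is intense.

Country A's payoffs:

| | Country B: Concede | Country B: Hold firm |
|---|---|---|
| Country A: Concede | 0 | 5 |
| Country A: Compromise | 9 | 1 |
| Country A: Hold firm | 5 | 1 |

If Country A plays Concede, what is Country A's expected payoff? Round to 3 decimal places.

E[Concede] = 4/5·5 + 1/10·0 + 1/10·5 = 4 + 0 + 1/2 = 9/2

4.500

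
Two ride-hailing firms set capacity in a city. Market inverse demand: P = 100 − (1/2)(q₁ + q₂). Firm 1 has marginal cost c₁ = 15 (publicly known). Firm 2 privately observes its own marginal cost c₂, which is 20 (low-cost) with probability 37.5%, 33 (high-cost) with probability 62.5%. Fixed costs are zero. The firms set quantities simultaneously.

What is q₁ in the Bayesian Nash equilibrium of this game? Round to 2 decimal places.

Type-c best response for Firm 2: q₂(c) = (100 − c) − q₁/2.
Firm 1 maximizes expected profit; its first-order condition is 100 − q₁ − (1/2)E[q₂] − 15 = 0.
Substituting E[q₂] and solving: E[c₂] = 28.125, so q₁ = (100 − 2·15 + 28.125)/(3/2) = 65.4167.

65.42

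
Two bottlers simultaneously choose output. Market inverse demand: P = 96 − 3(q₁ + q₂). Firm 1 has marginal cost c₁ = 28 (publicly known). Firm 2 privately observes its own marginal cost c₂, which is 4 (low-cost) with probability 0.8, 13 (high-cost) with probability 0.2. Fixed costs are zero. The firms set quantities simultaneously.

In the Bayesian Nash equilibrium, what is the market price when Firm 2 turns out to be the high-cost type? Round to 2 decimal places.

46.87

Type-c best response for Firm 2: q₂(c) = (96 − c)/6 − q₁/2.
Firm 1 maximizes expected profit; its first-order condition is 96 − 6q₁ − 3E[q₂] − 28 = 0.
Substituting E[q₂] and solving: E[c₂] = 5.8, so q₁ = (96 − 2·28 + 5.8)/9 = 5.08889.
q₂(high-cost) = 11.2889, so P = 96 − 3·(5.08889 + 11.2889) = 46.8667.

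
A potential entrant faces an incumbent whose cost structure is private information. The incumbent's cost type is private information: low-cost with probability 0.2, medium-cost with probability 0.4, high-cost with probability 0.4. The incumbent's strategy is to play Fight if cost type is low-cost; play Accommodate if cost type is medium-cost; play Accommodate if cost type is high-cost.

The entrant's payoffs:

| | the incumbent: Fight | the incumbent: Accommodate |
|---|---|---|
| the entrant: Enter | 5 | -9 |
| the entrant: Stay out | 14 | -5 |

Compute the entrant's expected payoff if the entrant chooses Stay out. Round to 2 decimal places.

-1.20

Take the expectation over the incumbent's cost type, weighting each type's action by its prior probability.
E[Stay out] = 0.2·14 + 0.4·(-5) + 0.4·(-5) = 2.8 + (-2) + (-2) = -1.2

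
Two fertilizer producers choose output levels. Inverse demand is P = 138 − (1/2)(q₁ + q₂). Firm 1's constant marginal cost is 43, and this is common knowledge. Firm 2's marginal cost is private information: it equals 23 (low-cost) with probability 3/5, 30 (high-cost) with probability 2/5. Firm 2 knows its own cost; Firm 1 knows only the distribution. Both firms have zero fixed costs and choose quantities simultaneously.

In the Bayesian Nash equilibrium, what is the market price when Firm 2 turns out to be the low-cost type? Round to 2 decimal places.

67.53

Firm 2 with cost c maximizes (138 − (1/2)(q₁+q₂) − c)·q₂, giving q₂(c) = (138 − c − (1/2)q₁).
E[c₂] = 3/5·23 + 2/5·30 = 25.8
Firm 1's FOC against E[q₂] yields q₁ = (138 − 2·43 + E[c₂])/(3/2) = (138 − 86 + 25.8)/(3/2) = 51.8667.
q₂(low-cost) = 89.0667, so P = 138 − (1/2)·(51.8667 + 89.0667) = 67.5333.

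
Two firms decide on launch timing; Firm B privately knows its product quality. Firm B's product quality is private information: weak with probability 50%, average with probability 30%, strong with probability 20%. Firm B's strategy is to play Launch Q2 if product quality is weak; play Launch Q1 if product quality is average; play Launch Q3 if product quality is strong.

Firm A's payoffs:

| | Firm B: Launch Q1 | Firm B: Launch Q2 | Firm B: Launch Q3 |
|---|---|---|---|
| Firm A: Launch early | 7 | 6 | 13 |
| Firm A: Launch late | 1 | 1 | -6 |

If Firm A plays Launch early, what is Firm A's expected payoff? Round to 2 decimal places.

7.70

Take the expectation over Firm B's product quality, weighting each type's action by its prior probability.
E[Launch early] = 0.5·6 + 0.3·7 + 0.2·13 = 3 + 2.1 + 2.6 = 7.7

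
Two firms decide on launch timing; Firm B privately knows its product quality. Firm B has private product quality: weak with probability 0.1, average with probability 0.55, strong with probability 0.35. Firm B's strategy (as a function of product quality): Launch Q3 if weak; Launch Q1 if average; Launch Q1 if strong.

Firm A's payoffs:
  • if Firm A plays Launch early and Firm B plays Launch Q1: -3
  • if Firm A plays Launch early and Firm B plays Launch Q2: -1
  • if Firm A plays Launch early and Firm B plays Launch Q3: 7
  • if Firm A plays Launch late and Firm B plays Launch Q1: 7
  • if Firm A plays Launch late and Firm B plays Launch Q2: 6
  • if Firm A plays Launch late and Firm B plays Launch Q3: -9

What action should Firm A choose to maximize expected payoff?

Compute Firm A's expected payoff for each action, taking the expectation over Firm B's type.
E[Launch early] = 0.1·(7) + 0.55·(-3) + 0.35·(-3) = -2
E[Launch late] = 0.1·(-9) + 0.55·(7) + 0.35·(7) = 5.4
Best response: Launch late (5.4 is the largest).

Launch late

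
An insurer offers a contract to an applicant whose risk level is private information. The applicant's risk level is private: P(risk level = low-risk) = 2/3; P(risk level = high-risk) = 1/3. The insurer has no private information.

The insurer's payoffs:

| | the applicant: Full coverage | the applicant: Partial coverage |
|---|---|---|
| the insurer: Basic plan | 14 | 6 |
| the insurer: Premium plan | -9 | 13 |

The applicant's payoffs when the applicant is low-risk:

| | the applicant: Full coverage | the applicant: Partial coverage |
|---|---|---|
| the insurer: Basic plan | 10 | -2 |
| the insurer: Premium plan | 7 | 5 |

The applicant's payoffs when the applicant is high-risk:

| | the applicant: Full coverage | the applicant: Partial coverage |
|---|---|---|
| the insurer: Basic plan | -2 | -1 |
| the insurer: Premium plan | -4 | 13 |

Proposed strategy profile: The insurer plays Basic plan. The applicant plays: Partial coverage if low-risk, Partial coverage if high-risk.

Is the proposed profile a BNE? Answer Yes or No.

A profile is a BNE iff every type of every player is best-responding given beliefs about the other side.
The insurer plays Basic plan: E[Basic plan] = 2/3·(6) + 1/3·(6) = 6; E[Premium plan] = 13. Not best-responding. ✗
The applicant (risk level low-risk), facing Basic plan: Full coverage gives 10, Partial coverage gives -2. Proposed Partial coverage is not best — profitable deviation exists. ✗
The applicant (risk level high-risk), facing Basic plan: Full coverage gives -2, Partial coverage gives -1. Proposed Partial coverage is best. ✓

No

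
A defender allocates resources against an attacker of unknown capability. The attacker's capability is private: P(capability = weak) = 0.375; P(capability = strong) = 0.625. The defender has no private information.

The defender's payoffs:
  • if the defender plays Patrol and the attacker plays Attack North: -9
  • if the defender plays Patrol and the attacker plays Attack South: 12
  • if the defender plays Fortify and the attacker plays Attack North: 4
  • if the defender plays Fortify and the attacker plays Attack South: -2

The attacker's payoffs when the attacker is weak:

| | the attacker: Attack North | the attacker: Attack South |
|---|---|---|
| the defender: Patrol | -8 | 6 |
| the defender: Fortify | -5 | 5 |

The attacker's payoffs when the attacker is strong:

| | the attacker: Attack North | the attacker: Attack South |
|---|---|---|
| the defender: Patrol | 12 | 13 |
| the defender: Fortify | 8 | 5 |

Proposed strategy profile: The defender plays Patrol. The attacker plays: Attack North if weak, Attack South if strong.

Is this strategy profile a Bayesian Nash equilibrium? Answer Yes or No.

A profile is a BNE iff every type of every player is best-responding given beliefs about the other side.
The defender plays Patrol: E[Patrol] = 0.375·(-9) + 0.625·(12) = 4.125; E[Fortify] = 0.25. Best-responding. ✓
The attacker (capability weak), facing Patrol: Attack North gives -8, Attack South gives 6. Proposed Attack North is not best — profitable deviation exists. ✗
The attacker (capability strong), facing Patrol: Attack North gives 12, Attack South gives 13. Proposed Attack South is best. ✓

No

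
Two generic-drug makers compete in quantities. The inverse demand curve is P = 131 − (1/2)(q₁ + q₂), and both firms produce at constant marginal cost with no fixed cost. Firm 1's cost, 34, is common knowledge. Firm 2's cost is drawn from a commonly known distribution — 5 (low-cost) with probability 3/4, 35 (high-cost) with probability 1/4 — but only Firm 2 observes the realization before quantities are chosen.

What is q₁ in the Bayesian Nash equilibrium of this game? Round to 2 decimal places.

50.33

Firm 2 with cost c maximizes (131 − (1/2)(q₁+q₂) − c)·q₂, giving q₂(c) = (131 − c − (1/2)q₁).
E[c₂] = 3/4·5 + 1/4·35 = 12.5
Firm 1's FOC against E[q₂] yields q₁ = (131 − 2·34 + E[c₂])/(3/2) = (131 − 68 + 12.5)/(3/2) = 50.3333.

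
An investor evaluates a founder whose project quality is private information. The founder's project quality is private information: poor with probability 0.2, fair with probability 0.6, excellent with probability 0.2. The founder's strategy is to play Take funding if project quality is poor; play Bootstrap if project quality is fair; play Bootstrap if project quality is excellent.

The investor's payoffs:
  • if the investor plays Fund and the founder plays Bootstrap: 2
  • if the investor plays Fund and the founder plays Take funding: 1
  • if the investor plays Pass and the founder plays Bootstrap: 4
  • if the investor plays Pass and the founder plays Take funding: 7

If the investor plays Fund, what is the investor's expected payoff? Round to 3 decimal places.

Take the expectation over the founder's project quality, weighting each type's action by its prior probability.
E[Fund] = 0.2·1 + 0.6·2 + 0.2·2 = 0.2 + 1.2 + 0.4 = 1.8

1.800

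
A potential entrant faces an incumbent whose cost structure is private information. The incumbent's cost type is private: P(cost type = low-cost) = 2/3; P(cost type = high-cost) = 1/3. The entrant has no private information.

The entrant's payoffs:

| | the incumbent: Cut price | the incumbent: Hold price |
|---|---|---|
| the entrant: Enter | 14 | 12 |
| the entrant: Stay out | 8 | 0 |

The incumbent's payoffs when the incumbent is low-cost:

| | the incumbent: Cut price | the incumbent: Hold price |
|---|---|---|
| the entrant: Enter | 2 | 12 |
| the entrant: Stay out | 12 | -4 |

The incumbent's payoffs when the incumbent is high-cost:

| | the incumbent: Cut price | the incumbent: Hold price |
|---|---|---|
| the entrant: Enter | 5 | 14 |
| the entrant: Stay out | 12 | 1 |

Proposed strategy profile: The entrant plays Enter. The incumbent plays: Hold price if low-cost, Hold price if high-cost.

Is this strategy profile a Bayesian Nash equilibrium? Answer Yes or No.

The entrant plays Enter: E[Enter] = 2/3·(12) + 1/3·(12) = 12; E[Stay out] = 0. Best-responding. ✓
The incumbent (cost type low-cost), facing Enter: Cut price gives 2, Hold price gives 12. Proposed Hold price is best. ✓
The incumbent (cost type high-cost), facing Enter: Cut price gives 5, Hold price gives 14. Proposed Hold price is best. ✓

Yes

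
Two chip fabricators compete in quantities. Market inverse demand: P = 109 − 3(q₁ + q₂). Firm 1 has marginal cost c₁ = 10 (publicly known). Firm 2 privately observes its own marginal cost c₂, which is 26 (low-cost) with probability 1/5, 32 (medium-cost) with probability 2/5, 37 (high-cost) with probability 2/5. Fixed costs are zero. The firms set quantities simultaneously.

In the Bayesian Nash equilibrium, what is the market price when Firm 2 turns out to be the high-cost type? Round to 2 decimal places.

52.70

Each type of Firm 2 best-responds to q₁; Firm 1 best-responds to the expected q₂ over Firm 2's types.
Firm 2 with cost c maximizes (109 − 3(q₁+q₂) − c)·q₂, giving q₂(c) = (109 − c − 3q₁)/6.
E[c₂] = 1/5·26 + 2/5·32 + 2/5·37 = 32.8
Firm 1's FOC against E[q₂] yields q₁ = (109 − 2·10 + E[c₂])/9 = (109 − 20 + 32.8)/9 = 13.5333.
q₂(high-cost) = 5.23333, so P = 109 − 3·(13.5333 + 5.23333) = 52.7.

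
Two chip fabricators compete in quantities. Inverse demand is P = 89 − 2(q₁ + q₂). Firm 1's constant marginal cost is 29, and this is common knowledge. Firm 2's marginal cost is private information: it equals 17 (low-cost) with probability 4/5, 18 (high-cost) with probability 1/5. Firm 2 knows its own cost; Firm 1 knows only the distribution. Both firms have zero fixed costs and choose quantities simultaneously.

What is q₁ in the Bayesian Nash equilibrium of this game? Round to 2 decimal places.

Firm 2 with cost c maximizes (89 − 2(q₁+q₂) − c)·q₂, giving q₂(c) = (89 − c − 2q₁)/4.
E[c₂] = 4/5·17 + 1/5·18 = 17.2
Firm 1's FOC against E[q₂] yields q₁ = (89 − 2·29 + E[c₂])/6 = (89 − 58 + 17.2)/6 = 8.03333.

8.03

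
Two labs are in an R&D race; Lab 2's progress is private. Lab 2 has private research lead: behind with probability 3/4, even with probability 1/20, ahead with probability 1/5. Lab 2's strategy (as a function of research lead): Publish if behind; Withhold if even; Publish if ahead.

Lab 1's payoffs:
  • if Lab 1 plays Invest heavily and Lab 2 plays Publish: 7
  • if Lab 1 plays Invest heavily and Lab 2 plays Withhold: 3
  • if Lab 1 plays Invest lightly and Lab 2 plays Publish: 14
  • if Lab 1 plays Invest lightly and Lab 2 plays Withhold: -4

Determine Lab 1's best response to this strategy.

Invest lightly

E[Invest heavily] = 3/4·(7) + 1/20·(3) + 1/5·(7) = 34/5
E[Invest lightly] = 3/4·(14) + 1/20·(-4) + 1/5·(14) = 131/10
Best response: Invest lightly (131/10 is the largest).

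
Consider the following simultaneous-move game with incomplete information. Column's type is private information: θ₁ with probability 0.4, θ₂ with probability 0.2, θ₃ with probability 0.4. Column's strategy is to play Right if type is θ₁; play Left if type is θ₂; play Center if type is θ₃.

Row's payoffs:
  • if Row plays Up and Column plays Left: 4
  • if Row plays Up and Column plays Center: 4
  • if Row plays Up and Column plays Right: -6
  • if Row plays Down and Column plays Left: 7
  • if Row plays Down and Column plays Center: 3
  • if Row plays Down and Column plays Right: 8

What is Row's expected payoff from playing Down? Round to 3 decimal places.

E[Down] = 0.4·8 + 0.2·7 + 0.4·3 = 3.2 + 1.4 + 1.2 = 5.8

5.800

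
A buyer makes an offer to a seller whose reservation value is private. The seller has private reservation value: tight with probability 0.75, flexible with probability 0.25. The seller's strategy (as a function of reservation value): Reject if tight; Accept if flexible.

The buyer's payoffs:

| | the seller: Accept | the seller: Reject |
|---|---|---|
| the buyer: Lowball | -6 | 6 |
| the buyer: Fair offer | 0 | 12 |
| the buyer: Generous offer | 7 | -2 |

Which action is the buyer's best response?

Compute the buyer's expected payoff for each action, taking the expectation over the seller's type.
E[Lowball] = 0.75·(6) + 0.25·(-6) = 3
E[Fair offer] = 0.75·(12) + 0.25·(0) = 9
E[Generous offer] = 0.75·(-2) + 0.25·(7) = 0.25
Best response: Fair offer (9 is the largest).

Fair offer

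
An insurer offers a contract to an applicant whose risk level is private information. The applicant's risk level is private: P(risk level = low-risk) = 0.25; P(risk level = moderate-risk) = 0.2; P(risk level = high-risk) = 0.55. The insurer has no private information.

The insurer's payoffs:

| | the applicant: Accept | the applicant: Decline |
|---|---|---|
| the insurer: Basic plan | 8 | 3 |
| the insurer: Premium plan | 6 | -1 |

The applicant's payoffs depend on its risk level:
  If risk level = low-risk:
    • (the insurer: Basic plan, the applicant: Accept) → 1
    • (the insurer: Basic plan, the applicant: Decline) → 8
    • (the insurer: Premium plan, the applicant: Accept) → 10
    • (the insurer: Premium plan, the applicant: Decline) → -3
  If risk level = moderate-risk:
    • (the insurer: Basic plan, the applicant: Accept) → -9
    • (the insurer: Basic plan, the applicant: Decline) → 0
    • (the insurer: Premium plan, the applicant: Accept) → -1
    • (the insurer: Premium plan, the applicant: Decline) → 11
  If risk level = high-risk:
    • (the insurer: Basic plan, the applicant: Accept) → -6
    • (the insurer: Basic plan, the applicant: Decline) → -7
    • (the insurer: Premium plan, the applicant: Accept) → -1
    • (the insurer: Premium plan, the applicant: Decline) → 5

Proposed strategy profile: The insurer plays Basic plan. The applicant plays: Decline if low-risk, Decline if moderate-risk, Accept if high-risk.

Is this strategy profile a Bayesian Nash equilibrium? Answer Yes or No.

Yes

The insurer plays Basic plan: E[Basic plan] = 0.25·(3) + 0.2·(3) + 0.55·(8) = 5.75; E[Premium plan] = 2.85. Best-responding. ✓
The applicant (risk level low-risk), facing Basic plan: Accept gives 1, Decline gives 8. Proposed Decline is best. ✓
The applicant (risk level moderate-risk), facing Basic plan: Accept gives -9, Decline gives 0. Proposed Decline is best. ✓
The applicant (risk level high-risk), facing Basic plan: Accept gives -6, Decline gives -7. Proposed Accept is best. ✓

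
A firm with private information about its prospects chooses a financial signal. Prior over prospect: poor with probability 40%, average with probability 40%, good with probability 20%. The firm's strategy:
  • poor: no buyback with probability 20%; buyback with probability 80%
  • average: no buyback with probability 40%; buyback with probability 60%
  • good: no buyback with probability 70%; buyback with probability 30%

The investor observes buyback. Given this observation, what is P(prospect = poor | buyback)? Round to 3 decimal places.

P(buyback) = 0.4·0.8 + 0.4·0.6 + 0.2·0.3 = 0.62
P(poor | buyback) = (0.4·0.8) / 0.62 = 0.32 / 0.62 = 0.516129

0.516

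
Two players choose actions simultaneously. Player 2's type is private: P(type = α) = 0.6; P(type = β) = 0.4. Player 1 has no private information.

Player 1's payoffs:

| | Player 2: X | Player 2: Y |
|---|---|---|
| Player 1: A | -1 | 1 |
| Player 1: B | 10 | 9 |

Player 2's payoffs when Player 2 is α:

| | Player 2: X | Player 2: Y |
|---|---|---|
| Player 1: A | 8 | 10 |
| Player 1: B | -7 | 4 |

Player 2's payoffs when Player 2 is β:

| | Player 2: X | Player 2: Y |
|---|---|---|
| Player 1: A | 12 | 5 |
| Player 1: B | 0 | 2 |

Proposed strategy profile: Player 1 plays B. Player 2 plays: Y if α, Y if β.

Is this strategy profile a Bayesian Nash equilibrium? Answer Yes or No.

Yes

Player 1 plays B: E[B] = 0.6·(9) + 0.4·(9) = 9; E[A] = 1. Best-responding. ✓
Player 2 (type α), facing B: X gives -7, Y gives 4. Proposed Y is best. ✓
Player 2 (type β), facing B: X gives 0, Y gives 2. Proposed Y is best. ✓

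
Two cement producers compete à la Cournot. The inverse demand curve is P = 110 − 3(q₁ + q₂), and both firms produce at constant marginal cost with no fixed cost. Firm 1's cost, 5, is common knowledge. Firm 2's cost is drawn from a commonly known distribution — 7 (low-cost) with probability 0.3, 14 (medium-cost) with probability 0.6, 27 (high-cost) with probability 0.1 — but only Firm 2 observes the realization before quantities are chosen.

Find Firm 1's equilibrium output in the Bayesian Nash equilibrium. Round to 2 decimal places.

Firm 2 with cost c maximizes (110 − 3(q₁+q₂) − c)·q₂, giving q₂(c) = (110 − c − 3q₁)/6.
E[c₂] = 0.3·7 + 0.6·14 + 0.1·27 = 13.2
Firm 1's FOC against E[q₂] yields q₁ = (110 − 2·5 + E[c₂])/9 = (110 − 10 + 13.2)/9 = 12.5778.

12.58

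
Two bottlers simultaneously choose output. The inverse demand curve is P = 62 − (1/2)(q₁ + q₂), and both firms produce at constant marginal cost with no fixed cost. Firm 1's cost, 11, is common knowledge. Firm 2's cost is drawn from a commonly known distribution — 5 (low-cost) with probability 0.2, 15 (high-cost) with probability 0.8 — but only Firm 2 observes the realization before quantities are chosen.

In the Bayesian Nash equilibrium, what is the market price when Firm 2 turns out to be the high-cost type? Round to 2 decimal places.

29.67

Firm 2 with cost c maximizes (62 − (1/2)(q₁+q₂) − c)·q₂, giving q₂(c) = (62 − c − (1/2)q₁).
E[c₂] = 0.2·5 + 0.8·15 = 13
Firm 1's FOC against E[q₂] yields q₁ = (62 − 2·11 + E[c₂])/(3/2) = (62 − 22 + 13)/(3/2) = 35.3333.
q₂(high-cost) = 29.3333, so P = 62 − (1/2)·(35.3333 + 29.3333) = 29.6667.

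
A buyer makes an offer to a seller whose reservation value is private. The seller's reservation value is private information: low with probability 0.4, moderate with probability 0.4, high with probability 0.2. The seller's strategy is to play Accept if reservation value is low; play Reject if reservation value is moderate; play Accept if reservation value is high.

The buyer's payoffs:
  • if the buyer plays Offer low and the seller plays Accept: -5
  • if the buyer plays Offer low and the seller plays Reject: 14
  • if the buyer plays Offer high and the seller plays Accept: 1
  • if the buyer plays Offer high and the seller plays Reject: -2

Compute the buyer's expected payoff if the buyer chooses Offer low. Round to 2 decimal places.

2.60

E[Offer low] = 0.4·(-5) + 0.4·14 + 0.2·(-5) = (-2) + 5.6 + (-1) = 2.6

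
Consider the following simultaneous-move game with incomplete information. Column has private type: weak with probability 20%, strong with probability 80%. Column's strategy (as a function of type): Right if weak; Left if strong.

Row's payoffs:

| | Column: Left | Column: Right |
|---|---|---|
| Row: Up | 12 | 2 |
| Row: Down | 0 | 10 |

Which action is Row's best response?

Up

E[Up] = 0.2·(2) + 0.8·(12) = 10
E[Down] = 0.2·(10) + 0.8·(0) = 2
Best response: Up (10 is the largest).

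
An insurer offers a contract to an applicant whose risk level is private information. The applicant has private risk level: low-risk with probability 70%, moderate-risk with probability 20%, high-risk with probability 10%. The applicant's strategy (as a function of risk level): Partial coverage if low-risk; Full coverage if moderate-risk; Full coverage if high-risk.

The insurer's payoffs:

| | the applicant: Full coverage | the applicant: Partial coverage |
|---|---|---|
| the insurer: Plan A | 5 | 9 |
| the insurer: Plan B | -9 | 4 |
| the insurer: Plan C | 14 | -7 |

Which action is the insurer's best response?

Compute the insurer's expected payoff for each action, taking the expectation over the applicant's type.
E[Plan A] = 0.7·(9) + 0.2·(5) + 0.1·(5) = 7.8
E[Plan B] = 0.7·(4) + 0.2·(-9) + 0.1·(-9) = 0.1
E[Plan C] = 0.7·(-7) + 0.2·(14) + 0.1·(14) = -0.7
Best response: Plan A (7.8 is the largest).

Plan A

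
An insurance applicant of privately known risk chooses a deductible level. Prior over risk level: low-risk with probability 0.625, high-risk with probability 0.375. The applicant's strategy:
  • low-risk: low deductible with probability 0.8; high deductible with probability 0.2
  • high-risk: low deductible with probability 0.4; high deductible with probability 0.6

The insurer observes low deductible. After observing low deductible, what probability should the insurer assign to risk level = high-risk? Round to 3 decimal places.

P(low deductible) = 0.625·0.8 + 0.375·0.4 = 0.65
P(high-risk | low deductible) = (0.375·0.4) / 0.65 = 0.15 / 0.65 = 0.230769

0.231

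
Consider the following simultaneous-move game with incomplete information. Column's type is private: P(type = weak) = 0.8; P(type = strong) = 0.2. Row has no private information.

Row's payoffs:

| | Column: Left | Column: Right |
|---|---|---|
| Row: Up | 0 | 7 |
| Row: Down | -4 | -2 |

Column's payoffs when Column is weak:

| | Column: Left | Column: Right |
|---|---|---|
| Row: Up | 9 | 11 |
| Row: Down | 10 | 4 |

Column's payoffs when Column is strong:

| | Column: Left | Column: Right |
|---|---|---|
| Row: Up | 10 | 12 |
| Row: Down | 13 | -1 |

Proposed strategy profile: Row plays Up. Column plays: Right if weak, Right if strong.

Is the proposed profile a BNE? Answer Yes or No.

Row plays Up: E[Up] = 0.8·(7) + 0.2·(7) = 7; E[Down] = -2. Best-responding. ✓
Column (type weak), facing Up: Left gives 9, Right gives 11. Proposed Right is best. ✓
Column (type strong), facing Up: Left gives 10, Right gives 12. Proposed Right is best. ✓

Yes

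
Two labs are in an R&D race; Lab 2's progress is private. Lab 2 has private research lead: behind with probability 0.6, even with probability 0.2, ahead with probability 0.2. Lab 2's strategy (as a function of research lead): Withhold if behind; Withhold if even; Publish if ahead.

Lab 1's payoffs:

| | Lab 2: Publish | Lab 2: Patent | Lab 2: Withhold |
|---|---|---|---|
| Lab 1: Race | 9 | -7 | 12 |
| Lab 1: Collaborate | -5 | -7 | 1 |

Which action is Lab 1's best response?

Race

E[Race] = 0.6·(12) + 0.2·(12) + 0.2·(9) = 11.4
E[Collaborate] = 0.6·(1) + 0.2·(1) + 0.2·(-5) = -0.2
Best response: Race (11.4 is the largest).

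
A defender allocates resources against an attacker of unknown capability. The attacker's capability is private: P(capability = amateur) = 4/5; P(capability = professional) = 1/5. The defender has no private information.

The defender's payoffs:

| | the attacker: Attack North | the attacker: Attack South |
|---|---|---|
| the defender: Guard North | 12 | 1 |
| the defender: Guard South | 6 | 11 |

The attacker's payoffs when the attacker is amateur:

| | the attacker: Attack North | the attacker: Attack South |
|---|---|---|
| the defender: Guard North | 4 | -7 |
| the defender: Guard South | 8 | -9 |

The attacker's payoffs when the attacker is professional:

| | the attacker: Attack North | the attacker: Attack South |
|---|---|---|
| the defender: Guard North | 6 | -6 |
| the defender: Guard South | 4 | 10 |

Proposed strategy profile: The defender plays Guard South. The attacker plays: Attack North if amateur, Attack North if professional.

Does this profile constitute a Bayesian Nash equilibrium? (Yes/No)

No

The defender plays Guard South: E[Guard South] = 4/5·(6) + 1/5·(6) = 6; E[Guard North] = 12. Not best-responding. ✗
The attacker (capability amateur), facing Guard South: Attack North gives 8, Attack South gives -9. Proposed Attack North is best. ✓
The attacker (capability professional), facing Guard South: Attack North gives 4, Attack South gives 10. Proposed Attack North is not best — profitable deviation exists. ✗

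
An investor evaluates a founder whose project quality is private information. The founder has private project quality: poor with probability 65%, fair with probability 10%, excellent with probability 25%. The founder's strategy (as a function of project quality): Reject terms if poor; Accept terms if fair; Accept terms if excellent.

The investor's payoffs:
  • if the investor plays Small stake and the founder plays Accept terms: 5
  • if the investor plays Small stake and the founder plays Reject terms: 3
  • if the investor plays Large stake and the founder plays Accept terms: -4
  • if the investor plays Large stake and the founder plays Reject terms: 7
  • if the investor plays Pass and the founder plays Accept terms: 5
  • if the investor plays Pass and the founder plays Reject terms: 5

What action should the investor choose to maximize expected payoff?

Pass

E[Small stake] = 0.65·(3) + 0.1·(5) + 0.25·(5) = 3.7
E[Large stake] = 0.65·(7) + 0.1·(-4) + 0.25·(-4) = 3.15
E[Pass] = 0.65·(5) + 0.1·(5) + 0.25·(5) = 5
Best response: Pass (5 is the largest).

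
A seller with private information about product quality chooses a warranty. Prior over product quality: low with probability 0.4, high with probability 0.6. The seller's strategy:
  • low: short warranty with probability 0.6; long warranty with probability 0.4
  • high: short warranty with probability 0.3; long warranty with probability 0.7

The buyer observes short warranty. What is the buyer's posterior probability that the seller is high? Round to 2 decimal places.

0.43

Apply Bayes' rule using the sender's strategy as the likelihood.
P(short warranty) = 0.4·0.6 + 0.6·0.3 = 0.42
P(high | short warranty) = (0.6·0.3) / 0.42 = 0.18 / 0.42 = 0.428571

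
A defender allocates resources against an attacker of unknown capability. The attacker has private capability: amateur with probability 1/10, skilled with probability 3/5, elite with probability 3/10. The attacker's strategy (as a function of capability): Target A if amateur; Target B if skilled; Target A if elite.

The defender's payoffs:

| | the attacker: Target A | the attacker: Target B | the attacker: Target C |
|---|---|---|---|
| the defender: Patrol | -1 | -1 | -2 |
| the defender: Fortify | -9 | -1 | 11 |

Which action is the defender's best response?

Patrol

E[Patrol] = 1/10·(-1) + 3/5·(-1) + 3/10·(-1) = -1
E[Fortify] = 1/10·(-9) + 3/5·(-1) + 3/10·(-9) = -21/5
Best response: Patrol (-1 is the largest).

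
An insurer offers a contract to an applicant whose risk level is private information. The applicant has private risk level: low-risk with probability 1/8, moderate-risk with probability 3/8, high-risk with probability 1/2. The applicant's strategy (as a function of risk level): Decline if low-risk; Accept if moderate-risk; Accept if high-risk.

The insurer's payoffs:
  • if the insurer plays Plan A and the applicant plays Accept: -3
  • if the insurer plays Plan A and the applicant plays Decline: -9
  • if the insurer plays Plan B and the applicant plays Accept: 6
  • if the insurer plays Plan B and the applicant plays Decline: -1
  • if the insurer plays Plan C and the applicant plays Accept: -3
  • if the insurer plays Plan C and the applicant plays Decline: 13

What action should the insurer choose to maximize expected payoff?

Plan B

E[Plan A] = 1/8·(-9) + 3/8·(-3) + 1/2·(-3) = -15/4
E[Plan B] = 1/8·(-1) + 3/8·(6) + 1/2·(6) = 41/8
E[Plan C] = 1/8·(13) + 3/8·(-3) + 1/2·(-3) = -1
Best response: Plan B (41/8 is the largest).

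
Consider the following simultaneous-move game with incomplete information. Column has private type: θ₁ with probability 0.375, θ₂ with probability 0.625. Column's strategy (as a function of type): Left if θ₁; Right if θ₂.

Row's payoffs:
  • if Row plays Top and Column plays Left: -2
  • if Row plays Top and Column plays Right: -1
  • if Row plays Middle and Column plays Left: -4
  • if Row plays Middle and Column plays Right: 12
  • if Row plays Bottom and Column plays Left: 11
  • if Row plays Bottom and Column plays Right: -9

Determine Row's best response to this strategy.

E[Top] = 0.375·(-2) + 0.625·(-1) = -1.375
E[Middle] = 0.375·(-4) + 0.625·(12) = 6
E[Bottom] = 0.375·(11) + 0.625·(-9) = -1.5
Best response: Middle (6 is the largest).

Middle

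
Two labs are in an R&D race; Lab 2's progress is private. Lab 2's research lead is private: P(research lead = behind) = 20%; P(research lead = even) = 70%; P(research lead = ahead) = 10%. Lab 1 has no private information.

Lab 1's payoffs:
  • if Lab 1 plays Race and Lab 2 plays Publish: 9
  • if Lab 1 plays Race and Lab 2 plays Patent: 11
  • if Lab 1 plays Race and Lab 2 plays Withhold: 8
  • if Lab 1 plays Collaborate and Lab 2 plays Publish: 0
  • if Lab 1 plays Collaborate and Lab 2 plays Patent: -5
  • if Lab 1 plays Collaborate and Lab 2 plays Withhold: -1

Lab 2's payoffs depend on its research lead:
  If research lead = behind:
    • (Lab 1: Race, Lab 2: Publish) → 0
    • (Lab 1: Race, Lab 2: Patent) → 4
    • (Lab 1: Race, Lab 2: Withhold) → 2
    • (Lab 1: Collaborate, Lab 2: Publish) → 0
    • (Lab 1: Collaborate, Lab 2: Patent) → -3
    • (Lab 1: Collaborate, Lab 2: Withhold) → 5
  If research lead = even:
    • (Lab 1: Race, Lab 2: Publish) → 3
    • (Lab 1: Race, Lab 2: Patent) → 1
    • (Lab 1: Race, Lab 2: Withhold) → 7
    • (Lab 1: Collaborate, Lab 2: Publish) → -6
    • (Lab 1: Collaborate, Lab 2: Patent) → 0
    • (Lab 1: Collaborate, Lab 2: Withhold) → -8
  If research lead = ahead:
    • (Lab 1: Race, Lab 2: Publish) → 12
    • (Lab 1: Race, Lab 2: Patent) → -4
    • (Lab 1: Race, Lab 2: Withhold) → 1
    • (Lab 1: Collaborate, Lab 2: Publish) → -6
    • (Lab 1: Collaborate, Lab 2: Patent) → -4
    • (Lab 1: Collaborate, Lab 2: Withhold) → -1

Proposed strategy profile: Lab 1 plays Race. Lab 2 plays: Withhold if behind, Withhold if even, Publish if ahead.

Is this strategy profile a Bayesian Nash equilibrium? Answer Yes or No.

No

A profile is a BNE iff every type of every player is best-responding given beliefs about the other side.
Lab 1 plays Race: E[Race] = 0.2·(8) + 0.7·(8) + 0.1·(9) = 8.1; E[Collaborate] = -0.9. Best-responding. ✓
Lab 2 (research lead behind), facing Race: Publish gives 0, Patent gives 4, Withhold gives 2. Proposed Withhold is not best — profitable deviation exists. ✗
Lab 2 (research lead even), facing Race: Publish gives 3, Patent gives 1, Withhold gives 7. Proposed Withhold is best. ✓
Lab 2 (research lead ahead), facing Race: Publish gives 12, Patent gives -4, Withhold gives 1. Proposed Publish is best. ✓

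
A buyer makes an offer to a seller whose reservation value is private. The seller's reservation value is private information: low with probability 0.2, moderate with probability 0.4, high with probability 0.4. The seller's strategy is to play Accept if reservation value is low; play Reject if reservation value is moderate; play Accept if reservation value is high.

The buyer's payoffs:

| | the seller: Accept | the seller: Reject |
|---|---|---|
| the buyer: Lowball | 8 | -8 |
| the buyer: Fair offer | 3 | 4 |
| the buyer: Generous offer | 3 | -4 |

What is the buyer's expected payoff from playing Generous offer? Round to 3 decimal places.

E[Generous offer] = 0.2·3 + 0.4·(-4) + 0.4·3 = 0.6 + (-1.6) + 1.2 = 0.2

0.200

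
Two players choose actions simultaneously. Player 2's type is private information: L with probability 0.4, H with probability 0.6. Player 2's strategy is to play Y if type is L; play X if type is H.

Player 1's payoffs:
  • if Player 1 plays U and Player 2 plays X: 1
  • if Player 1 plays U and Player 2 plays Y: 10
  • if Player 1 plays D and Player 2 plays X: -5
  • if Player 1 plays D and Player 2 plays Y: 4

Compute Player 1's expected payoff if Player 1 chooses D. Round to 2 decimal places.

E[D] = 0.4·4 + 0.6·(-5) = 1.6 + (-3) = -1.4

-1.40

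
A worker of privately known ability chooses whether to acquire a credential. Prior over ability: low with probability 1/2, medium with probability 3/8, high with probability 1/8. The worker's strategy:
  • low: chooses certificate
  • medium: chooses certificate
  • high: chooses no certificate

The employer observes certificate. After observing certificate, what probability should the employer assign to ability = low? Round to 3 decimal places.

0.571

P(certificate) = (1/2)·1 + (3/8)·1 + (1/8)·0 = 7/8
P(low | certificate) = ((1/2)·1) / (7/8) = (1/2) / (7/8) = 4/7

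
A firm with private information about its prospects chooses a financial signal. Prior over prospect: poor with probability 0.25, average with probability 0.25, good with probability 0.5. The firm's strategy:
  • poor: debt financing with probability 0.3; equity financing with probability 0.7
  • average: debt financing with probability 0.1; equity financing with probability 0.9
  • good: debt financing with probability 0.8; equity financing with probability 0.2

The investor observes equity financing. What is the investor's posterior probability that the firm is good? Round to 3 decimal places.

P(equity financing) = 0.25·0.7 + 0.25·0.9 + 0.5·0.2 = 0.5
P(good | equity financing) = (0.5·0.2) / 0.5 = 0.1 / 0.5 = 0.2

0.200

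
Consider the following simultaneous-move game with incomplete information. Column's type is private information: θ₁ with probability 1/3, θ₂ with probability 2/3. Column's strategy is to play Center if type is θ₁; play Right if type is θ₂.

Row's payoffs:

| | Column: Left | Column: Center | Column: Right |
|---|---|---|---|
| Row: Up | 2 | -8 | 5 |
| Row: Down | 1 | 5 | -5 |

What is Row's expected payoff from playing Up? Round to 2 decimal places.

E[Up] = 1/3·(-8) + 2/3·5 = (-8/3) + 10/3 = 2/3

0.67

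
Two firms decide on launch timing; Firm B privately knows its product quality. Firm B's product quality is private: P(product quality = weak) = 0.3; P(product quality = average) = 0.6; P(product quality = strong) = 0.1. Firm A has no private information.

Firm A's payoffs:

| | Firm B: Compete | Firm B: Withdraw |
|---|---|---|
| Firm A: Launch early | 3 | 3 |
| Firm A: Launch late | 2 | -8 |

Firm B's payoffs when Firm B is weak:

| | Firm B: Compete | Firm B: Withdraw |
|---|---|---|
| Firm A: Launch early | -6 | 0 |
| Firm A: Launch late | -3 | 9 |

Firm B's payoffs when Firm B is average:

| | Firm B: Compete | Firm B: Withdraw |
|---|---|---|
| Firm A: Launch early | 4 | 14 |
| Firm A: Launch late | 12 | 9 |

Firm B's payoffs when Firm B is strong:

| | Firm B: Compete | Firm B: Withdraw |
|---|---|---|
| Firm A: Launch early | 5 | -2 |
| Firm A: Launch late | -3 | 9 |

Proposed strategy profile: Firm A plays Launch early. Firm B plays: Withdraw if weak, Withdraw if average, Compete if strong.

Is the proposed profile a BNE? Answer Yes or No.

Firm A plays Launch early: E[Launch early] = 0.3·(3) + 0.6·(3) + 0.1·(3) = 3; E[Launch late] = -7. Best-responding. ✓
Firm B (product quality weak), facing Launch early: Compete gives -6, Withdraw gives 0. Proposed Withdraw is best. ✓
Firm B (product quality average), facing Launch early: Compete gives 4, Withdraw gives 14. Proposed Withdraw is best. ✓
Firm B (product quality strong), facing Launch early: Compete gives 5, Withdraw gives -2. Proposed Compete is best. ✓

Yes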